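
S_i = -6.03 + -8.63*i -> [-6.03, -14.66, -23.29, -31.92, -40.55]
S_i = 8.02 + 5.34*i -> [8.02, 13.36, 18.7, 24.04, 29.38]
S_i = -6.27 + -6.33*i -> [-6.27, -12.6, -18.93, -25.26, -31.59]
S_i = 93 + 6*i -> [93, 99, 105, 111, 117]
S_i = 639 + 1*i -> [639, 640, 641, 642, 643]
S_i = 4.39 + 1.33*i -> [4.39, 5.72, 7.05, 8.38, 9.71]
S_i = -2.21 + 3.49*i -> [-2.21, 1.28, 4.77, 8.26, 11.75]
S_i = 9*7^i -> [9, 63, 441, 3087, 21609]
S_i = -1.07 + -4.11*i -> [-1.07, -5.18, -9.29, -13.4, -17.51]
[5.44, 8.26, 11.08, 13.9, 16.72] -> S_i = 5.44 + 2.82*i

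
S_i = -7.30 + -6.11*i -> [-7.3, -13.41, -19.52, -25.63, -31.74]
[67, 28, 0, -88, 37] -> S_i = Random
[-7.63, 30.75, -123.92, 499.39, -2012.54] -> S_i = -7.63*(-4.03)^i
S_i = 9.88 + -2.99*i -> [9.88, 6.89, 3.9, 0.91, -2.08]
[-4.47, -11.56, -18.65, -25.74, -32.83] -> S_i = -4.47 + -7.09*i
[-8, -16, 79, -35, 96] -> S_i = Random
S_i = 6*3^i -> [6, 18, 54, 162, 486]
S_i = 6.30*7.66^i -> [6.3, 48.26, 369.66, 2831.57, 21689.8]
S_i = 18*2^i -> [18, 36, 72, 144, 288]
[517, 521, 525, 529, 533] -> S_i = 517 + 4*i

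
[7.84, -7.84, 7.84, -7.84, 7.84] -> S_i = 7.84*(-1.00)^i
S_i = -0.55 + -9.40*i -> [-0.55, -9.95, -19.35, -28.75, -38.15]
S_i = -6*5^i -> [-6, -30, -150, -750, -3750]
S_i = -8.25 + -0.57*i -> [-8.25, -8.82, -9.39, -9.96, -10.53]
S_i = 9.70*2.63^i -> [9.7, 25.51, 67.09, 176.46, 464.08]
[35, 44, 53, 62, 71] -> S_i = 35 + 9*i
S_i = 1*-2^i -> [1, -2, 4, -8, 16]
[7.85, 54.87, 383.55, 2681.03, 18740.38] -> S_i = 7.85*6.99^i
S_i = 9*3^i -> [9, 27, 81, 243, 729]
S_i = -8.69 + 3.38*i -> [-8.69, -5.31, -1.93, 1.45, 4.83]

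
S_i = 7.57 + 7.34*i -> [7.57, 14.91, 22.25, 29.59, 36.93]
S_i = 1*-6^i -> [1, -6, 36, -216, 1296]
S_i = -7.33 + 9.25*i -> [-7.33, 1.92, 11.17, 20.42, 29.67]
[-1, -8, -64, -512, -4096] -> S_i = -1*8^i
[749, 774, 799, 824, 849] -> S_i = 749 + 25*i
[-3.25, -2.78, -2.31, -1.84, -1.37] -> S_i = -3.25 + 0.47*i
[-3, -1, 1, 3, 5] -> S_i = -3 + 2*i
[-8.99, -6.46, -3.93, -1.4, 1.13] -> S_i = -8.99 + 2.53*i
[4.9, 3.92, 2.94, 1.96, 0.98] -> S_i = 4.90 + -0.98*i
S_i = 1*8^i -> [1, 8, 64, 512, 4096]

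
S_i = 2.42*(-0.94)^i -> [2.42, -2.27, 2.14, -2.01, 1.89]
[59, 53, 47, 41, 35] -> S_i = 59 + -6*i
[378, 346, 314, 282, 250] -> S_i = 378 + -32*i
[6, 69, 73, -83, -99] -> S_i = Random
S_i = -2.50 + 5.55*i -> [-2.5, 3.05, 8.6, 14.15, 19.7]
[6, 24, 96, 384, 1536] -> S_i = 6*4^i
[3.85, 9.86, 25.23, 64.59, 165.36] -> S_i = 3.85*2.56^i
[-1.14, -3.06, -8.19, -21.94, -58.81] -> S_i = -1.14*2.68^i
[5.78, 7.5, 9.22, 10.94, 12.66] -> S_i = 5.78 + 1.72*i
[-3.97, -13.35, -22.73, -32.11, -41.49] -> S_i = -3.97 + -9.38*i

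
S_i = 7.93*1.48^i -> [7.93, 11.74, 17.37, 25.71, 38.05]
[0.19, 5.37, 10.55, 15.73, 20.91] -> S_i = 0.19 + 5.18*i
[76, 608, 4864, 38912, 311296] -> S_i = 76*8^i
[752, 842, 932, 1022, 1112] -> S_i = 752 + 90*i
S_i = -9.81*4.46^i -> [-9.81, -43.75, -195.14, -870.31, -3881.58]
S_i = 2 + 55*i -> [2, 57, 112, 167, 222]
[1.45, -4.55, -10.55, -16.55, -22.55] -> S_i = 1.45 + -6.00*i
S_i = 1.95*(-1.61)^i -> [1.95, -3.14, 5.05, -8.14, 13.1]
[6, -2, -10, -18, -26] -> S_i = 6 + -8*i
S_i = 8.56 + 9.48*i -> [8.56, 18.04, 27.52, 37.0, 46.48]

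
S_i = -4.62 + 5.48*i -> [-4.62, 0.86, 6.34, 11.82, 17.3]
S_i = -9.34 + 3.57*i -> [-9.34, -5.77, -2.2, 1.37, 4.94]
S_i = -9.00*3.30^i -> [-9.0, -29.7, -98.01, -323.43, -1067.33]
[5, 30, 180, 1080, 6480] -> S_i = 5*6^i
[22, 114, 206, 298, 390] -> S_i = 22 + 92*i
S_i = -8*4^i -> [-8, -32, -128, -512, -2048]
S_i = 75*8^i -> [75, 600, 4800, 38400, 307200]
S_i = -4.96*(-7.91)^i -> [-4.96, 39.23, -310.34, 2454.77, -19417.25]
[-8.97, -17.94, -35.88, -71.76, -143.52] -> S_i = -8.97*2.00^i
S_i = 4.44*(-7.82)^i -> [4.44, -34.72, 271.52, -2123.26, 16603.9]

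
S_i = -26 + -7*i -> [-26, -33, -40, -47, -54]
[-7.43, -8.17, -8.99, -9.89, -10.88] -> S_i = -7.43*1.10^i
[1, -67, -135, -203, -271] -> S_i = 1 + -68*i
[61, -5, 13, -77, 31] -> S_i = Random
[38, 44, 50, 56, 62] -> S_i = 38 + 6*i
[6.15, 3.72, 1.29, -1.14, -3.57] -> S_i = 6.15 + -2.43*i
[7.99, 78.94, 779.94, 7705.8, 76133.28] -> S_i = 7.99*9.88^i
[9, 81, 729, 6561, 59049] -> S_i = 9*9^i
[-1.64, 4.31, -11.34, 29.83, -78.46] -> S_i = -1.64*(-2.63)^i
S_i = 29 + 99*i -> [29, 128, 227, 326, 425]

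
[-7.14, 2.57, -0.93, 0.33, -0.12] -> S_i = -7.14*(-0.36)^i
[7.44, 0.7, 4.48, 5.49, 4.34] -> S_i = Random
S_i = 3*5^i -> [3, 15, 75, 375, 1875]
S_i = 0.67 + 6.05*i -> [0.67, 6.72, 12.77, 18.82, 24.87]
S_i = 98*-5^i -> [98, -490, 2450, -12250, 61250]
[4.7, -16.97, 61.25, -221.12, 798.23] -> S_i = 4.70*(-3.61)^i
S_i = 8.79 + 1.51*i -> [8.79, 10.3, 11.81, 13.32, 14.83]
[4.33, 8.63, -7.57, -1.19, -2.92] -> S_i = Random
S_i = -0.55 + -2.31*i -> [-0.55, -2.86, -5.17, -7.48, -9.79]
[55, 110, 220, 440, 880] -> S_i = 55*2^i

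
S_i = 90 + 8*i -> [90, 98, 106, 114, 122]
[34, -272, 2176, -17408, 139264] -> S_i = 34*-8^i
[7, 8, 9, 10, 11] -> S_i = 7 + 1*i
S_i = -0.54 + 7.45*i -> [-0.54, 6.91, 14.36, 21.81, 29.26]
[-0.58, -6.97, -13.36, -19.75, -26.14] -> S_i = -0.58 + -6.39*i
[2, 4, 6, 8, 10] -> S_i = 2 + 2*i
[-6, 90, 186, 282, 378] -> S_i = -6 + 96*i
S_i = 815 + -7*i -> [815, 808, 801, 794, 787]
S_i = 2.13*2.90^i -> [2.13, 6.18, 17.91, 51.95, 150.65]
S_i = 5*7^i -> [5, 35, 245, 1715, 12005]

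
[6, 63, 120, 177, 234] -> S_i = 6 + 57*i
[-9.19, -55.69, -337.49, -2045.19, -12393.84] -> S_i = -9.19*6.06^i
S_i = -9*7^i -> [-9, -63, -441, -3087, -21609]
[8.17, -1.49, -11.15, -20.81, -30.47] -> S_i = 8.17 + -9.66*i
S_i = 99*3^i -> [99, 297, 891, 2673, 8019]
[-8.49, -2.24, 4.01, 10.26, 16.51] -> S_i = -8.49 + 6.25*i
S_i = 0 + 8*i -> [0, 8, 16, 24, 32]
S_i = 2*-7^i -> [2, -14, 98, -686, 4802]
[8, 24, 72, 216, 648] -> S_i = 8*3^i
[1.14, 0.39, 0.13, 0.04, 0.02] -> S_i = 1.14*0.34^i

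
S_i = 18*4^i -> [18, 72, 288, 1152, 4608]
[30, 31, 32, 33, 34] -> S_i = 30 + 1*i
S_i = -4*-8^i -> [-4, 32, -256, 2048, -16384]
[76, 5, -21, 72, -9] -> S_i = Random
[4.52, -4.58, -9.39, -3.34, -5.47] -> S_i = Random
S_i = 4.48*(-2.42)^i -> [4.48, -10.84, 26.24, -63.49, 153.65]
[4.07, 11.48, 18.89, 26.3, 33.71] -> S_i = 4.07 + 7.41*i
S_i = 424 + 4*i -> [424, 428, 432, 436, 440]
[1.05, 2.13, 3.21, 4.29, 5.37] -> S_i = 1.05 + 1.08*i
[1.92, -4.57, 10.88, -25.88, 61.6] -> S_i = 1.92*(-2.38)^i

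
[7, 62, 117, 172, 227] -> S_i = 7 + 55*i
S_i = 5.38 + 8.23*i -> [5.38, 13.61, 21.84, 30.07, 38.3]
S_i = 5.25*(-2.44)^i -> [5.25, -12.81, 31.26, -76.27, 186.09]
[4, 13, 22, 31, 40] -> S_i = 4 + 9*i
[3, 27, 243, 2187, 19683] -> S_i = 3*9^i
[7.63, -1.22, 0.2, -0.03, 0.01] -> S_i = 7.63*(-0.16)^i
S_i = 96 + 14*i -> [96, 110, 124, 138, 152]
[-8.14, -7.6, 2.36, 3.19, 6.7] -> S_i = Random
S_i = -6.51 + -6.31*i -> [-6.51, -12.82, -19.13, -25.44, -31.75]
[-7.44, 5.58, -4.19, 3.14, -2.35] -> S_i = -7.44*(-0.75)^i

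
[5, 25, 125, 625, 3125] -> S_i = 5*5^i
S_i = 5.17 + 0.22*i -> [5.17, 5.39, 5.61, 5.83, 6.05]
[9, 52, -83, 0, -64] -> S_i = Random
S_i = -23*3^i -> [-23, -69, -207, -621, -1863]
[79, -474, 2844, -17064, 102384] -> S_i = 79*-6^i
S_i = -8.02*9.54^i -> [-8.02, -76.51, -729.91, -6963.37, -66430.55]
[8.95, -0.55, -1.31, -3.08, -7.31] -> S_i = Random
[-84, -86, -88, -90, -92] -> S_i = -84 + -2*i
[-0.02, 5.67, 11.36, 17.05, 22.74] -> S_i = -0.02 + 5.69*i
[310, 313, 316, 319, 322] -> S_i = 310 + 3*i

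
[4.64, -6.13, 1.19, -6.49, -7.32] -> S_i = Random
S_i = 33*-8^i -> [33, -264, 2112, -16896, 135168]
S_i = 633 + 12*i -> [633, 645, 657, 669, 681]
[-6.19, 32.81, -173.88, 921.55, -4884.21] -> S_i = -6.19*(-5.30)^i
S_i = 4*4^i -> [4, 16, 64, 256, 1024]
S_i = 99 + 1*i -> [99, 100, 101, 102, 103]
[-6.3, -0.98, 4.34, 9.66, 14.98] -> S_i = -6.30 + 5.32*i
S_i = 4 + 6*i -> [4, 10, 16, 22, 28]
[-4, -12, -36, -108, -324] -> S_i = -4*3^i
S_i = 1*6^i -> [1, 6, 36, 216, 1296]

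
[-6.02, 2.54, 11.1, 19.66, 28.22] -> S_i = -6.02 + 8.56*i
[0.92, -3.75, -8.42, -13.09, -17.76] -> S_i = 0.92 + -4.67*i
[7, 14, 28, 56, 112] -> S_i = 7*2^i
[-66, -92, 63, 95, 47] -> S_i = Random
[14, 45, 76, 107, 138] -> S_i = 14 + 31*i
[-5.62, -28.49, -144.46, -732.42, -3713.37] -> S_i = -5.62*5.07^i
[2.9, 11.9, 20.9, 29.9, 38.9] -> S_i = 2.90 + 9.00*i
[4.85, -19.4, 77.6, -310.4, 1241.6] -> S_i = 4.85*(-4.00)^i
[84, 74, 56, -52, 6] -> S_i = Random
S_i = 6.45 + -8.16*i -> [6.45, -1.71, -9.87, -18.03, -26.19]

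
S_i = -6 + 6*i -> [-6, 0, 6, 12, 18]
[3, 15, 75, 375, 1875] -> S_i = 3*5^i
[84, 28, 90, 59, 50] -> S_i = Random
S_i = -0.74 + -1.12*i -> [-0.74, -1.86, -2.98, -4.1, -5.22]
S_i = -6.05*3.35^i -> [-6.05, -20.27, -67.9, -227.45, -761.96]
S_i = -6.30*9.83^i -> [-6.3, -61.93, -608.76, -5984.13, -58824.01]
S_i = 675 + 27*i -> [675, 702, 729, 756, 783]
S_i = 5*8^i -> [5, 40, 320, 2560, 20480]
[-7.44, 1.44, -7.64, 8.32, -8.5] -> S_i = Random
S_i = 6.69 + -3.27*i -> [6.69, 3.42, 0.15, -3.12, -6.39]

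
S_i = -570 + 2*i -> [-570, -568, -566, -564, -562]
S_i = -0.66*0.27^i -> [-0.66, -0.18, -0.05, -0.01, -0.0]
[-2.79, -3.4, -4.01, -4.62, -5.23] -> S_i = -2.79 + -0.61*i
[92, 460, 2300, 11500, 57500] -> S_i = 92*5^i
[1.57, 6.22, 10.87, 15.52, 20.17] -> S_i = 1.57 + 4.65*i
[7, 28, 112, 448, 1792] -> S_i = 7*4^i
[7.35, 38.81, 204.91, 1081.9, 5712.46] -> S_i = 7.35*5.28^i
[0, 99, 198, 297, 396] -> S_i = 0 + 99*i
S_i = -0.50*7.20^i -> [-0.5, -3.6, -25.92, -186.62, -1343.69]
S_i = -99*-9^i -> [-99, 891, -8019, 72171, -649539]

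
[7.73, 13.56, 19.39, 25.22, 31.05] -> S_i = 7.73 + 5.83*i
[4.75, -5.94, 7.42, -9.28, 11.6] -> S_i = 4.75*(-1.25)^i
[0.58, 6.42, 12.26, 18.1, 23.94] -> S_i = 0.58 + 5.84*i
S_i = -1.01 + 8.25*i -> [-1.01, 7.24, 15.49, 23.74, 31.99]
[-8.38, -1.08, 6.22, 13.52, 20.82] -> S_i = -8.38 + 7.30*i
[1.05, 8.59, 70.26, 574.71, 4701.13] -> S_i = 1.05*8.18^i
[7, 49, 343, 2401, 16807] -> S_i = 7*7^i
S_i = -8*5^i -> [-8, -40, -200, -1000, -5000]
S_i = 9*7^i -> [9, 63, 441, 3087, 21609]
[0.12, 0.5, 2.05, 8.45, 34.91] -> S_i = 0.12*4.13^i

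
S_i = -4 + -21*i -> [-4, -25, -46, -67, -88]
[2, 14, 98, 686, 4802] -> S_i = 2*7^i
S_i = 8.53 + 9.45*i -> [8.53, 17.98, 27.43, 36.88, 46.33]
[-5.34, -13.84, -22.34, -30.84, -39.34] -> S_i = -5.34 + -8.50*i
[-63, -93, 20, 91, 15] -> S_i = Random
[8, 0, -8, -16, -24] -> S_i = 8 + -8*i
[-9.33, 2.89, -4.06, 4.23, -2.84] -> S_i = Random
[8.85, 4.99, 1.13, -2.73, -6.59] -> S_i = 8.85 + -3.86*i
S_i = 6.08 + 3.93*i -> [6.08, 10.01, 13.94, 17.87, 21.8]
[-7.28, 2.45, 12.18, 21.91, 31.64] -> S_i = -7.28 + 9.73*i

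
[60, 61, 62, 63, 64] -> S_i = 60 + 1*i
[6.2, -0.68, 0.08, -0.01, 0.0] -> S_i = 6.20*(-0.11)^i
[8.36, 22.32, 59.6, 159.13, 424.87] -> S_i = 8.36*2.67^i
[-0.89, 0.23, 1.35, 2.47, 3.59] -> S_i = -0.89 + 1.12*i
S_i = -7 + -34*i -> [-7, -41, -75, -109, -143]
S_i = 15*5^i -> [15, 75, 375, 1875, 9375]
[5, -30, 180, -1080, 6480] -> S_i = 5*-6^i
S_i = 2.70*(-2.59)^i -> [2.7, -6.99, 18.11, -46.91, 121.5]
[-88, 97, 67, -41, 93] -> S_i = Random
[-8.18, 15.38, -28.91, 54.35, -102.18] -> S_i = -8.18*(-1.88)^i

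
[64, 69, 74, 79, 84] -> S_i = 64 + 5*i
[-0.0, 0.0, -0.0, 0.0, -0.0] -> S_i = -0.00*(-2.76)^i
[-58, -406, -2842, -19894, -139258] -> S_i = -58*7^i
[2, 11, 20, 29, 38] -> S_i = 2 + 9*i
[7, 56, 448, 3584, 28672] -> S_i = 7*8^i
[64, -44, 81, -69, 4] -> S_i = Random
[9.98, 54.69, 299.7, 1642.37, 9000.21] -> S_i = 9.98*5.48^i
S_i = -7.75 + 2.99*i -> [-7.75, -4.76, -1.77, 1.22, 4.21]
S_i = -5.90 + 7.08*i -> [-5.9, 1.18, 8.26, 15.34, 22.42]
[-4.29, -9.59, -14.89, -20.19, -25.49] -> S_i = -4.29 + -5.30*i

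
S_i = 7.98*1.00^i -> [7.98, 7.98, 7.98, 7.98, 7.98]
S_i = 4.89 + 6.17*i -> [4.89, 11.06, 17.23, 23.4, 29.57]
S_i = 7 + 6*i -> [7, 13, 19, 25, 31]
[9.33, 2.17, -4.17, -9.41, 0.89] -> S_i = Random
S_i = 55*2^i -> [55, 110, 220, 440, 880]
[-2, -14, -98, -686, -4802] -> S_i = -2*7^i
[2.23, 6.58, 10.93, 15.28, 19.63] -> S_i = 2.23 + 4.35*i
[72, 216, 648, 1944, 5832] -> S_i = 72*3^i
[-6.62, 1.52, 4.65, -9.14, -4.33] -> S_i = Random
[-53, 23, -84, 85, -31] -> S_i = Random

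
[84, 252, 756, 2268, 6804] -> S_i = 84*3^i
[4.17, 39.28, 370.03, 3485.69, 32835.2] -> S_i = 4.17*9.42^i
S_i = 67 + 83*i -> [67, 150, 233, 316, 399]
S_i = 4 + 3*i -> [4, 7, 10, 13, 16]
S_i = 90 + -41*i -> [90, 49, 8, -33, -74]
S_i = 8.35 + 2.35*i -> [8.35, 10.7, 13.05, 15.4, 17.75]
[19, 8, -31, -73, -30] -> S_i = Random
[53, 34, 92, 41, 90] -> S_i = Random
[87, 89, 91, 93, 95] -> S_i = 87 + 2*i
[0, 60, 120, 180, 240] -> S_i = 0 + 60*i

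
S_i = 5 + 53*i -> [5, 58, 111, 164, 217]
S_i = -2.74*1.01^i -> [-2.74, -2.77, -2.8, -2.82, -2.85]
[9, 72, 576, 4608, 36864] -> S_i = 9*8^i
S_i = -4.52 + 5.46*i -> [-4.52, 0.94, 6.4, 11.86, 17.32]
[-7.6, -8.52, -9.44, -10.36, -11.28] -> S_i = -7.60 + -0.92*i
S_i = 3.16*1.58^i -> [3.16, 4.99, 7.89, 12.46, 19.69]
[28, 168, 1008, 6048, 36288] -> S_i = 28*6^i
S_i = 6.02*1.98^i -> [6.02, 11.92, 23.6, 46.73, 92.52]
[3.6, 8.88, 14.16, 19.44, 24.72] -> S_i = 3.60 + 5.28*i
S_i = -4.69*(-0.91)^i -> [-4.69, 4.27, -3.88, 3.53, -3.22]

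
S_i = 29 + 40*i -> [29, 69, 109, 149, 189]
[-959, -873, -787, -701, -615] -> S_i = -959 + 86*i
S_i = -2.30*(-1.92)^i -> [-2.3, 4.42, -8.48, 16.28, -31.26]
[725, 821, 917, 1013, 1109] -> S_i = 725 + 96*i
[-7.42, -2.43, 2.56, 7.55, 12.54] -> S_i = -7.42 + 4.99*i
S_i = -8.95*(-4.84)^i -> [-8.95, 43.32, -209.66, 1014.75, -4911.39]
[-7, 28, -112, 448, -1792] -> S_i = -7*-4^i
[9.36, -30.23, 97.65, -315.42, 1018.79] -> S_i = 9.36*(-3.23)^i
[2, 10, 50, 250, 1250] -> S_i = 2*5^i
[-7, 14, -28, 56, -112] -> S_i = -7*-2^i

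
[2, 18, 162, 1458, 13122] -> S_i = 2*9^i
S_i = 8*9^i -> [8, 72, 648, 5832, 52488]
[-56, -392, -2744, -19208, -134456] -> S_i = -56*7^i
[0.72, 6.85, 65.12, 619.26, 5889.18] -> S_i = 0.72*9.51^i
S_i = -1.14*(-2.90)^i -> [-1.14, 3.31, -9.59, 27.8, -80.63]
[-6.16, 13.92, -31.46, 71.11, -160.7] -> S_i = -6.16*(-2.26)^i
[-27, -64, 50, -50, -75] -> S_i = Random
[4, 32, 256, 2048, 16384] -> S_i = 4*8^i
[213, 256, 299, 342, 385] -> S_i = 213 + 43*i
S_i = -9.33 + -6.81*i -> [-9.33, -16.14, -22.95, -29.76, -36.57]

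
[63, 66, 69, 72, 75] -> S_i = 63 + 3*i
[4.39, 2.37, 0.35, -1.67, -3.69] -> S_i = 4.39 + -2.02*i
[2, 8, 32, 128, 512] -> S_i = 2*4^i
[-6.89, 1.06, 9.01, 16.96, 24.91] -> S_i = -6.89 + 7.95*i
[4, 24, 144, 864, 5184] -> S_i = 4*6^i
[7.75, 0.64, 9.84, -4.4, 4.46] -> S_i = Random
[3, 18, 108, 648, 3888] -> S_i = 3*6^i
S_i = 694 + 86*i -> [694, 780, 866, 952, 1038]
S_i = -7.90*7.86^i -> [-7.9, -62.09, -488.06, -3836.14, -30152.08]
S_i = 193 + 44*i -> [193, 237, 281, 325, 369]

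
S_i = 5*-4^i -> [5, -20, 80, -320, 1280]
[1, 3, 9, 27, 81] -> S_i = 1*3^i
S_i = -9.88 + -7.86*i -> [-9.88, -17.74, -25.6, -33.46, -41.32]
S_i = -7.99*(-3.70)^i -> [-7.99, 29.56, -109.38, 404.72, -1497.45]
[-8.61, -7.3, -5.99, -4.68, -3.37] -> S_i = -8.61 + 1.31*i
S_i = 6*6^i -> [6, 36, 216, 1296, 7776]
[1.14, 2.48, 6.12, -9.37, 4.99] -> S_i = Random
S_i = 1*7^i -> [1, 7, 49, 343, 2401]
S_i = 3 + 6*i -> [3, 9, 15, 21, 27]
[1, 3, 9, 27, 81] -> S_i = 1*3^i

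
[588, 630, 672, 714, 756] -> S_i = 588 + 42*i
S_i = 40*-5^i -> [40, -200, 1000, -5000, 25000]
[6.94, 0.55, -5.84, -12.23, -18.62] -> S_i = 6.94 + -6.39*i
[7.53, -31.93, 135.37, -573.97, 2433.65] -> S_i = 7.53*(-4.24)^i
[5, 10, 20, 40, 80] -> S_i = 5*2^i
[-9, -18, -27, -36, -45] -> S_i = -9 + -9*i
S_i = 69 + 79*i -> [69, 148, 227, 306, 385]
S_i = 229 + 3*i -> [229, 232, 235, 238, 241]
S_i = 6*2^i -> [6, 12, 24, 48, 96]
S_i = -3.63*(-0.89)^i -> [-3.63, 3.23, -2.88, 2.56, -2.28]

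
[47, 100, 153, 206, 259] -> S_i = 47 + 53*i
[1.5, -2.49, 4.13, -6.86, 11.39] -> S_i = 1.50*(-1.66)^i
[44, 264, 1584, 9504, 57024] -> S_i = 44*6^i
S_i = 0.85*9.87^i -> [0.85, 8.39, 82.8, 817.28, 8066.54]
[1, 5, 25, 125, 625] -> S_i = 1*5^i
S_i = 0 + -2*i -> [0, -2, -4, -6, -8]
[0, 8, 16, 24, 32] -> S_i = 0 + 8*i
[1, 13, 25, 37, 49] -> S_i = 1 + 12*i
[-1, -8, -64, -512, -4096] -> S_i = -1*8^i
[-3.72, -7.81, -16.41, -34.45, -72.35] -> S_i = -3.72*2.10^i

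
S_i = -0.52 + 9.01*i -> [-0.52, 8.49, 17.5, 26.51, 35.52]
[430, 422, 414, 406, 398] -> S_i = 430 + -8*i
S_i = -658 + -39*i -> [-658, -697, -736, -775, -814]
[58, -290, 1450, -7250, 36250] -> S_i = 58*-5^i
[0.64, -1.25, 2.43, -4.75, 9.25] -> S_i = 0.64*(-1.95)^i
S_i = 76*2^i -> [76, 152, 304, 608, 1216]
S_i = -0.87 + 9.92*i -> [-0.87, 9.05, 18.97, 28.89, 38.81]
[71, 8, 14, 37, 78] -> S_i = Random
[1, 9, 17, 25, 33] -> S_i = 1 + 8*i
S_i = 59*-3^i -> [59, -177, 531, -1593, 4779]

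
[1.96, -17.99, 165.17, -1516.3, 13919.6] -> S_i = 1.96*(-9.18)^i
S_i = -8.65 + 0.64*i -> [-8.65, -8.01, -7.37, -6.73, -6.09]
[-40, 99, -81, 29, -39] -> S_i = Random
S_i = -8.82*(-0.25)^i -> [-8.82, 2.2, -0.55, 0.14, -0.03]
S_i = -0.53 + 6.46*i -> [-0.53, 5.93, 12.39, 18.85, 25.31]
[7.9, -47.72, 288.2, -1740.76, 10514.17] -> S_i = 7.90*(-6.04)^i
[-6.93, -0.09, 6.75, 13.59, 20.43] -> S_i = -6.93 + 6.84*i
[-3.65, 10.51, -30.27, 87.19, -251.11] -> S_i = -3.65*(-2.88)^i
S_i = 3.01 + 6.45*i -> [3.01, 9.46, 15.91, 22.36, 28.81]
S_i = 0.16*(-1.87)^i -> [0.16, -0.3, 0.56, -1.05, 1.96]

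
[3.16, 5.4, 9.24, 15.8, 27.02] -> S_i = 3.16*1.71^i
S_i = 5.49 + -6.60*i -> [5.49, -1.11, -7.71, -14.31, -20.91]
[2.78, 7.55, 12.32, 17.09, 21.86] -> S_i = 2.78 + 4.77*i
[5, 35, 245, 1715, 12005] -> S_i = 5*7^i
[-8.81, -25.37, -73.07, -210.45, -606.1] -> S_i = -8.81*2.88^i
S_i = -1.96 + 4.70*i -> [-1.96, 2.74, 7.44, 12.14, 16.84]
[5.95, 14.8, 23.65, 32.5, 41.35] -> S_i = 5.95 + 8.85*i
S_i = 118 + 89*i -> [118, 207, 296, 385, 474]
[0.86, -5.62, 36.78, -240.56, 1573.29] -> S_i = 0.86*(-6.54)^i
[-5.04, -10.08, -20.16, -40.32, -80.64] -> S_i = -5.04*2.00^i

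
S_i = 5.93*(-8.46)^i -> [5.93, -50.17, 424.42, -3590.59, 30376.39]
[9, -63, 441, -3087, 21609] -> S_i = 9*-7^i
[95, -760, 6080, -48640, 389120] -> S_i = 95*-8^i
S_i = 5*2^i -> [5, 10, 20, 40, 80]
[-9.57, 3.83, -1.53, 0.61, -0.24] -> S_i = -9.57*(-0.40)^i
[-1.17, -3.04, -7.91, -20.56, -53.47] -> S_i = -1.17*2.60^i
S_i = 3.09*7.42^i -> [3.09, 22.93, 170.12, 1262.32, 9366.43]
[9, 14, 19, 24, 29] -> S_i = 9 + 5*i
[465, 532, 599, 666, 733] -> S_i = 465 + 67*i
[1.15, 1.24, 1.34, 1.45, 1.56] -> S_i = 1.15*1.08^i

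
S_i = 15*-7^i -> [15, -105, 735, -5145, 36015]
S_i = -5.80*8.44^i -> [-5.8, -48.95, -413.15, -3487.03, -29430.51]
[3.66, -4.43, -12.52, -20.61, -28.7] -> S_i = 3.66 + -8.09*i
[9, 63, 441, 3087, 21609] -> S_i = 9*7^i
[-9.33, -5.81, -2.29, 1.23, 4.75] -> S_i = -9.33 + 3.52*i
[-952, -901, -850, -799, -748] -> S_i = -952 + 51*i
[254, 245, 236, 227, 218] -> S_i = 254 + -9*i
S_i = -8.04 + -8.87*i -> [-8.04, -16.91, -25.78, -34.65, -43.52]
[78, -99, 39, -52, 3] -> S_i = Random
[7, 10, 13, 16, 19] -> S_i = 7 + 3*i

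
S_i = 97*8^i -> [97, 776, 6208, 49664, 397312]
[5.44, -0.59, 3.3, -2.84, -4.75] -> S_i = Random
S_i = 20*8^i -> [20, 160, 1280, 10240, 81920]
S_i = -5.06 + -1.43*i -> [-5.06, -6.49, -7.92, -9.35, -10.78]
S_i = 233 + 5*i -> [233, 238, 243, 248, 253]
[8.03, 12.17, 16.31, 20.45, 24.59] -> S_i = 8.03 + 4.14*i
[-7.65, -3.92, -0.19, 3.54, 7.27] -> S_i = -7.65 + 3.73*i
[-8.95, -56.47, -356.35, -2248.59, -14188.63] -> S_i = -8.95*6.31^i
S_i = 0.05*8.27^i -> [0.05, 0.41, 3.42, 28.28, 233.88]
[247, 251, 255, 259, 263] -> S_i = 247 + 4*i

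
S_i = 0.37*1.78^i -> [0.37, 0.66, 1.17, 2.09, 3.71]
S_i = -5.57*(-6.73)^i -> [-5.57, 37.49, -252.28, 1697.85, -11426.56]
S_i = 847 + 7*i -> [847, 854, 861, 868, 875]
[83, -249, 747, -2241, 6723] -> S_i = 83*-3^i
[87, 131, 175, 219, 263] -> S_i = 87 + 44*i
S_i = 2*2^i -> [2, 4, 8, 16, 32]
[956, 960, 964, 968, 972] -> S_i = 956 + 4*i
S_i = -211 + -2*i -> [-211, -213, -215, -217, -219]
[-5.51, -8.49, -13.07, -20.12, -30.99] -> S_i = -5.51*1.54^i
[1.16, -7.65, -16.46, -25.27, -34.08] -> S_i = 1.16 + -8.81*i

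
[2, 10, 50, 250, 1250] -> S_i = 2*5^i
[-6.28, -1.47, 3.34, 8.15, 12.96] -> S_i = -6.28 + 4.81*i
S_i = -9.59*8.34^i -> [-9.59, -79.98, -667.04, -5563.1, -46396.24]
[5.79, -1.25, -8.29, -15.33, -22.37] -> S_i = 5.79 + -7.04*i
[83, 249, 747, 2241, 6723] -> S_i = 83*3^i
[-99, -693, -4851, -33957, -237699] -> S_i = -99*7^i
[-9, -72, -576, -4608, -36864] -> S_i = -9*8^i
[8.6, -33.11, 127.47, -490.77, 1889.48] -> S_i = 8.60*(-3.85)^i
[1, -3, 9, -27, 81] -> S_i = 1*-3^i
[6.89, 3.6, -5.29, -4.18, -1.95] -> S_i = Random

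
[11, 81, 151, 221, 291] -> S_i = 11 + 70*i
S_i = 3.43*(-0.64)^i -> [3.43, -2.2, 1.4, -0.9, 0.58]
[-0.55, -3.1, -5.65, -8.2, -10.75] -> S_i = -0.55 + -2.55*i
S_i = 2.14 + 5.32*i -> [2.14, 7.46, 12.78, 18.1, 23.42]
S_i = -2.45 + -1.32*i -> [-2.45, -3.77, -5.09, -6.41, -7.73]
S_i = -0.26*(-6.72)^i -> [-0.26, 1.75, -11.74, 78.9, -530.21]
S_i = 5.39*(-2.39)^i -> [5.39, -12.88, 30.79, -73.58, 175.87]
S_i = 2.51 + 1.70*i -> [2.51, 4.21, 5.91, 7.61, 9.31]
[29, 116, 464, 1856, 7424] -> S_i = 29*4^i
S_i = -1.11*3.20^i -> [-1.11, -3.55, -11.37, -36.37, -116.39]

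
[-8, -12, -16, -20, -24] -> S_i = -8 + -4*i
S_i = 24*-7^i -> [24, -168, 1176, -8232, 57624]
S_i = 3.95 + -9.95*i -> [3.95, -6.0, -15.95, -25.9, -35.85]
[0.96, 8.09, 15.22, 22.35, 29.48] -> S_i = 0.96 + 7.13*i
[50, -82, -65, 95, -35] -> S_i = Random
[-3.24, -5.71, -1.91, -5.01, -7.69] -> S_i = Random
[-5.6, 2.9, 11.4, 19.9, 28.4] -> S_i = -5.60 + 8.50*i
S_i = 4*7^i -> [4, 28, 196, 1372, 9604]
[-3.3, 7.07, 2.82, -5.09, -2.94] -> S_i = Random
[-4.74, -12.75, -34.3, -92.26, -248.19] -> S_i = -4.74*2.69^i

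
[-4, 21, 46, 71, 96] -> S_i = -4 + 25*i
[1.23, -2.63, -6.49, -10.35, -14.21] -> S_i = 1.23 + -3.86*i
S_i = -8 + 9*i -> [-8, 1, 10, 19, 28]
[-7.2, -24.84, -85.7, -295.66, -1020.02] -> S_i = -7.20*3.45^i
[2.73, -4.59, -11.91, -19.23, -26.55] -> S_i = 2.73 + -7.32*i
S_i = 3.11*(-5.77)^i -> [3.11, -17.94, 103.54, -597.43, 3447.18]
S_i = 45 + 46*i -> [45, 91, 137, 183, 229]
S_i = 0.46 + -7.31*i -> [0.46, -6.85, -14.16, -21.47, -28.78]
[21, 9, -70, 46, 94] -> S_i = Random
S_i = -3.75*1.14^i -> [-3.75, -4.27, -4.87, -5.56, -6.33]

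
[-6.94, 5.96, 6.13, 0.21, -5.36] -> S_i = Random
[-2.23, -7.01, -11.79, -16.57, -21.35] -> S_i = -2.23 + -4.78*i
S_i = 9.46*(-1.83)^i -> [9.46, -17.31, 31.68, -57.98, 106.1]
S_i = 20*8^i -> [20, 160, 1280, 10240, 81920]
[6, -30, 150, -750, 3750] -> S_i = 6*-5^i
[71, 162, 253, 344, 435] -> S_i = 71 + 91*i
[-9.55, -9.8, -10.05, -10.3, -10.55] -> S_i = -9.55 + -0.25*i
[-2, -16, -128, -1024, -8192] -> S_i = -2*8^i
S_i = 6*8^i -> [6, 48, 384, 3072, 24576]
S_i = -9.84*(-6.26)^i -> [-9.84, 61.6, -385.61, 2413.89, -15110.97]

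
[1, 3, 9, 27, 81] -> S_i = 1*3^i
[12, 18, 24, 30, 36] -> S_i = 12 + 6*i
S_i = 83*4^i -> [83, 332, 1328, 5312, 21248]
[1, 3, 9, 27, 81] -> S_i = 1*3^i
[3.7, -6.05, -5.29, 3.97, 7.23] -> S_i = Random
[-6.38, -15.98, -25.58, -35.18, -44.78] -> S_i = -6.38 + -9.60*i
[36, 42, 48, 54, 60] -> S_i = 36 + 6*i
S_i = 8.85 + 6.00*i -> [8.85, 14.85, 20.85, 26.85, 32.85]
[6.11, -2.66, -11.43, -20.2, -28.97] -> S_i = 6.11 + -8.77*i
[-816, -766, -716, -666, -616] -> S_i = -816 + 50*i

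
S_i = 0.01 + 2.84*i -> [0.01, 2.85, 5.69, 8.53, 11.37]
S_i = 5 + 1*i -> [5, 6, 7, 8, 9]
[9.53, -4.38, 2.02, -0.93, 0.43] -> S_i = 9.53*(-0.46)^i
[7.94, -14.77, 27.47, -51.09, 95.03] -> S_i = 7.94*(-1.86)^i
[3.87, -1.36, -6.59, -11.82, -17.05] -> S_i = 3.87 + -5.23*i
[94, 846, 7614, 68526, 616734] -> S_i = 94*9^i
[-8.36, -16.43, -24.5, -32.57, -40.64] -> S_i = -8.36 + -8.07*i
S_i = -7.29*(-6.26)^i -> [-7.29, 45.64, -285.68, 1788.34, -11195.02]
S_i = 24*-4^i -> [24, -96, 384, -1536, 6144]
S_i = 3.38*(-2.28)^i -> [3.38, -7.71, 17.57, -40.06, 91.34]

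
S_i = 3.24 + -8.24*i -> [3.24, -5.0, -13.24, -21.48, -29.72]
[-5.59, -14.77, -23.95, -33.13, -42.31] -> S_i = -5.59 + -9.18*i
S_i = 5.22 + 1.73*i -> [5.22, 6.95, 8.68, 10.41, 12.14]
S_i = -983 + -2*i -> [-983, -985, -987, -989, -991]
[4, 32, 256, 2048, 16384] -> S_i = 4*8^i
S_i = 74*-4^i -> [74, -296, 1184, -4736, 18944]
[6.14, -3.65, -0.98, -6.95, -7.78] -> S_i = Random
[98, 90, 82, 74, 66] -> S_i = 98 + -8*i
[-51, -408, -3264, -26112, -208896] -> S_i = -51*8^i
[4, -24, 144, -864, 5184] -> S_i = 4*-6^i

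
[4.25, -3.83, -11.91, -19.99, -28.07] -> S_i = 4.25 + -8.08*i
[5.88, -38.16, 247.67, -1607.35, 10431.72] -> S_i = 5.88*(-6.49)^i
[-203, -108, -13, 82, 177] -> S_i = -203 + 95*i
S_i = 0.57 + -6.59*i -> [0.57, -6.02, -12.61, -19.2, -25.79]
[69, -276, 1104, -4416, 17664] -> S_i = 69*-4^i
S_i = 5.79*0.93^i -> [5.79, 5.38, 5.01, 4.66, 4.33]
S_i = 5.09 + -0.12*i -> [5.09, 4.97, 4.85, 4.73, 4.61]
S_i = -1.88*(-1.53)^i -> [-1.88, 2.88, -4.4, 6.73, -10.3]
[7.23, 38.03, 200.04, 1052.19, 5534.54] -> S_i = 7.23*5.26^i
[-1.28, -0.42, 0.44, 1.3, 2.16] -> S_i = -1.28 + 0.86*i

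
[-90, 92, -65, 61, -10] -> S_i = Random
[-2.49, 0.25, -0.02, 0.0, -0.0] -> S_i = -2.49*(-0.10)^i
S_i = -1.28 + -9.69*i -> [-1.28, -10.97, -20.66, -30.35, -40.04]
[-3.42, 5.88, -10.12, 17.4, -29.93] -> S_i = -3.42*(-1.72)^i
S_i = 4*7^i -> [4, 28, 196, 1372, 9604]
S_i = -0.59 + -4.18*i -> [-0.59, -4.77, -8.95, -13.13, -17.31]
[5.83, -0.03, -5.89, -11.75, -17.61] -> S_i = 5.83 + -5.86*i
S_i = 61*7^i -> [61, 427, 2989, 20923, 146461]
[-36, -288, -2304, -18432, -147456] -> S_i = -36*8^i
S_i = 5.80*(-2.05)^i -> [5.8, -11.89, 24.37, -49.97, 102.43]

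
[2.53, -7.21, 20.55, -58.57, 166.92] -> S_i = 2.53*(-2.85)^i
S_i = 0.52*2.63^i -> [0.52, 1.37, 3.6, 9.46, 24.88]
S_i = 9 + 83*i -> [9, 92, 175, 258, 341]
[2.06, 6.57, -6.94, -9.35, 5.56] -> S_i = Random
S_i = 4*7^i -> [4, 28, 196, 1372, 9604]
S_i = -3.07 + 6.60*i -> [-3.07, 3.53, 10.13, 16.73, 23.33]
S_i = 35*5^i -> [35, 175, 875, 4375, 21875]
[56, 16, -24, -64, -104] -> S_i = 56 + -40*i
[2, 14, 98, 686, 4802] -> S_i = 2*7^i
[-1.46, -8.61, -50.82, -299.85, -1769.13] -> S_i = -1.46*5.90^i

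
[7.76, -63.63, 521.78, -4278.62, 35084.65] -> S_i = 7.76*(-8.20)^i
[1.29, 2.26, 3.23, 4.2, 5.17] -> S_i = 1.29 + 0.97*i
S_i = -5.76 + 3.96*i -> [-5.76, -1.8, 2.16, 6.12, 10.08]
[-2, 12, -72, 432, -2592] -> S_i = -2*-6^i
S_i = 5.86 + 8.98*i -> [5.86, 14.84, 23.82, 32.8, 41.78]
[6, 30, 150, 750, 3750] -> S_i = 6*5^i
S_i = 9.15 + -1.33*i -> [9.15, 7.82, 6.49, 5.16, 3.83]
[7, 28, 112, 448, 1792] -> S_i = 7*4^i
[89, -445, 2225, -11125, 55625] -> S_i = 89*-5^i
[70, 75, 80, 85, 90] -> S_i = 70 + 5*i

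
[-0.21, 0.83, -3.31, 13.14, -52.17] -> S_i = -0.21*(-3.97)^i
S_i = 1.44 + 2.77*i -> [1.44, 4.21, 6.98, 9.75, 12.52]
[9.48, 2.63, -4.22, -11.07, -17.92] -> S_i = 9.48 + -6.85*i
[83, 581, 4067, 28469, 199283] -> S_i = 83*7^i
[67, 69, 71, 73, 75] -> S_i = 67 + 2*i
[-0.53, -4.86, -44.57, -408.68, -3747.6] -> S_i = -0.53*9.17^i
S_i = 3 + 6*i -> [3, 9, 15, 21, 27]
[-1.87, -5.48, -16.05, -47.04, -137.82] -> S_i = -1.87*2.93^i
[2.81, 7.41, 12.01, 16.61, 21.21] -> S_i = 2.81 + 4.60*i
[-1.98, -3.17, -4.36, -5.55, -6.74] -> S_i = -1.98 + -1.19*i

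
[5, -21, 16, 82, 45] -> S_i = Random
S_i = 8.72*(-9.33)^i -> [8.72, -81.36, 759.07, -7082.09, 66075.9]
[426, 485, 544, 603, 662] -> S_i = 426 + 59*i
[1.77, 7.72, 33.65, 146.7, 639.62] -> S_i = 1.77*4.36^i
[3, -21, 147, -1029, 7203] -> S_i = 3*-7^i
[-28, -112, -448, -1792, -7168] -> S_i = -28*4^i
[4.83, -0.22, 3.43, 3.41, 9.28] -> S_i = Random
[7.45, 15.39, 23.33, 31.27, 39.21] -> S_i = 7.45 + 7.94*i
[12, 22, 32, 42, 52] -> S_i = 12 + 10*i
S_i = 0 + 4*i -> [0, 4, 8, 12, 16]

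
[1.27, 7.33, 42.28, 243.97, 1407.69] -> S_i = 1.27*5.77^i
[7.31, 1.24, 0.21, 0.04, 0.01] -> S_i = 7.31*0.17^i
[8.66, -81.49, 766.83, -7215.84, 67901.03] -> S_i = 8.66*(-9.41)^i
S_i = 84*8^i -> [84, 672, 5376, 43008, 344064]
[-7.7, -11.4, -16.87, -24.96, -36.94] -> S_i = -7.70*1.48^i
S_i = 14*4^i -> [14, 56, 224, 896, 3584]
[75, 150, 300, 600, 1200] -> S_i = 75*2^i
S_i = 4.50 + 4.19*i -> [4.5, 8.69, 12.88, 17.07, 21.26]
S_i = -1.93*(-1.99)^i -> [-1.93, 3.84, -7.64, 15.21, -30.27]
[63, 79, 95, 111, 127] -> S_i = 63 + 16*i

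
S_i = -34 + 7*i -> [-34, -27, -20, -13, -6]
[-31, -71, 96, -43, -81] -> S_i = Random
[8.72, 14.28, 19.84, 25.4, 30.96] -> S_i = 8.72 + 5.56*i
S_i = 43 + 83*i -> [43, 126, 209, 292, 375]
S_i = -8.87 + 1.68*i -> [-8.87, -7.19, -5.51, -3.83, -2.15]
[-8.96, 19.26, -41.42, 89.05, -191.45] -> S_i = -8.96*(-2.15)^i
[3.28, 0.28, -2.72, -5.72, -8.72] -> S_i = 3.28 + -3.00*i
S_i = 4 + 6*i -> [4, 10, 16, 22, 28]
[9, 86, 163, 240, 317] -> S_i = 9 + 77*i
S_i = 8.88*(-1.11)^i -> [8.88, -9.86, 10.94, -12.14, 13.48]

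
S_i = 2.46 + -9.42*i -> [2.46, -6.96, -16.38, -25.8, -35.22]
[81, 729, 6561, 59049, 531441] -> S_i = 81*9^i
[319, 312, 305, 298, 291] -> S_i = 319 + -7*i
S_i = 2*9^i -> [2, 18, 162, 1458, 13122]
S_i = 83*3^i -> [83, 249, 747, 2241, 6723]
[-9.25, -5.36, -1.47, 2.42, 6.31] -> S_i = -9.25 + 3.89*i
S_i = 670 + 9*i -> [670, 679, 688, 697, 706]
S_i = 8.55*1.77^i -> [8.55, 15.13, 26.79, 47.41, 83.92]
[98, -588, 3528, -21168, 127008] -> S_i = 98*-6^i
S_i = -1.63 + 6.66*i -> [-1.63, 5.03, 11.69, 18.35, 25.01]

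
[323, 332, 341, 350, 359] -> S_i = 323 + 9*i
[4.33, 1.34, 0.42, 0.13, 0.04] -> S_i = 4.33*0.31^i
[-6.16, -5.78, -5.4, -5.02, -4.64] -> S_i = -6.16 + 0.38*i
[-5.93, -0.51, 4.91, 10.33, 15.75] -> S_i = -5.93 + 5.42*i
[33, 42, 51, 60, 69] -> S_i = 33 + 9*i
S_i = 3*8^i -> [3, 24, 192, 1536, 12288]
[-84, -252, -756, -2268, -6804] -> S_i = -84*3^i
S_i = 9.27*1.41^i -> [9.27, 13.07, 18.43, 25.99, 36.64]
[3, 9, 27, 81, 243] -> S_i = 3*3^i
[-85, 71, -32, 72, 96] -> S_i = Random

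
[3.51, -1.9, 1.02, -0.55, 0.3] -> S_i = 3.51*(-0.54)^i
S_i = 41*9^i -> [41, 369, 3321, 29889, 269001]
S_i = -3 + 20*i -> [-3, 17, 37, 57, 77]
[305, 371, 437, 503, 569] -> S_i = 305 + 66*i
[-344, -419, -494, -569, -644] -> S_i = -344 + -75*i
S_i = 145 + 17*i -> [145, 162, 179, 196, 213]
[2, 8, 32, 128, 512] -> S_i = 2*4^i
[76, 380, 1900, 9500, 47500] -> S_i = 76*5^i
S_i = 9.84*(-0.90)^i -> [9.84, -8.86, 7.97, -7.17, 6.46]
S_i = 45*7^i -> [45, 315, 2205, 15435, 108045]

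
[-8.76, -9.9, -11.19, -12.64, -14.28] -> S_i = -8.76*1.13^i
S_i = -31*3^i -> [-31, -93, -279, -837, -2511]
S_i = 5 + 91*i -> [5, 96, 187, 278, 369]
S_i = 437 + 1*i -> [437, 438, 439, 440, 441]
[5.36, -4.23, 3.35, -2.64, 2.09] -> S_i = 5.36*(-0.79)^i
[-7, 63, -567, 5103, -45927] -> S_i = -7*-9^i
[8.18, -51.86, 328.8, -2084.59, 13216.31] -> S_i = 8.18*(-6.34)^i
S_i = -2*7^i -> [-2, -14, -98, -686, -4802]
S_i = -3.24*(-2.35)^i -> [-3.24, 7.61, -17.89, 42.05, -98.81]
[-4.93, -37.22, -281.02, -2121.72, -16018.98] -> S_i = -4.93*7.55^i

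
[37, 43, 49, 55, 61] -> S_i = 37 + 6*i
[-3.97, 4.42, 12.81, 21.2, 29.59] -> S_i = -3.97 + 8.39*i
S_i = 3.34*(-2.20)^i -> [3.34, -7.35, 16.17, -35.56, 78.24]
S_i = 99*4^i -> [99, 396, 1584, 6336, 25344]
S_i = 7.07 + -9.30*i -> [7.07, -2.23, -11.53, -20.83, -30.13]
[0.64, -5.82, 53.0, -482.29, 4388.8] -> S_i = 0.64*(-9.10)^i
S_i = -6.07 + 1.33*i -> [-6.07, -4.74, -3.41, -2.08, -0.75]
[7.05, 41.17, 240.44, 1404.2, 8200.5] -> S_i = 7.05*5.84^i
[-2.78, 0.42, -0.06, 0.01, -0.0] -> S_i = -2.78*(-0.15)^i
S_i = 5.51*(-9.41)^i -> [5.51, -51.85, 487.9, -4591.14, 43202.62]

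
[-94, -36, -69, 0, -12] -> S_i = Random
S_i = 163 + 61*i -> [163, 224, 285, 346, 407]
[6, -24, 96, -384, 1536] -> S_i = 6*-4^i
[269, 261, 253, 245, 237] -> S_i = 269 + -8*i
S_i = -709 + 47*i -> [-709, -662, -615, -568, -521]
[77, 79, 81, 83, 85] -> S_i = 77 + 2*i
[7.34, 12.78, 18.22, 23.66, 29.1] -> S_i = 7.34 + 5.44*i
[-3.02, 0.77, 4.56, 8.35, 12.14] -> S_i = -3.02 + 3.79*i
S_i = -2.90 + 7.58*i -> [-2.9, 4.68, 12.26, 19.84, 27.42]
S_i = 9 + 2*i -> [9, 11, 13, 15, 17]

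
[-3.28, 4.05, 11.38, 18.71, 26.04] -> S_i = -3.28 + 7.33*i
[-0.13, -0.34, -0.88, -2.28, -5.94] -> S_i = -0.13*2.60^i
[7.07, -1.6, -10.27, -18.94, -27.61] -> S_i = 7.07 + -8.67*i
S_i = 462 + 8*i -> [462, 470, 478, 486, 494]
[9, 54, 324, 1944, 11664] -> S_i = 9*6^i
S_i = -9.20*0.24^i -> [-9.2, -2.21, -0.53, -0.13, -0.03]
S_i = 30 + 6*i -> [30, 36, 42, 48, 54]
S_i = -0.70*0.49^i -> [-0.7, -0.34, -0.17, -0.08, -0.04]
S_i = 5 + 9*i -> [5, 14, 23, 32, 41]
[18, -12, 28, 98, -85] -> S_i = Random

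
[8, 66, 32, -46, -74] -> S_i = Random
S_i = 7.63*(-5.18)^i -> [7.63, -39.52, 204.73, -1060.51, 5493.43]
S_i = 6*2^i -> [6, 12, 24, 48, 96]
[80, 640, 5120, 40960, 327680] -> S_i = 80*8^i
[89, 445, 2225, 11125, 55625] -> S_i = 89*5^i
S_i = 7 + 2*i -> [7, 9, 11, 13, 15]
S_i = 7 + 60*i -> [7, 67, 127, 187, 247]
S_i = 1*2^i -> [1, 2, 4, 8, 16]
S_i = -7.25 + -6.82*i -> [-7.25, -14.07, -20.89, -27.71, -34.53]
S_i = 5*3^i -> [5, 15, 45, 135, 405]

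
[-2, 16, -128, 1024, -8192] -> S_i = -2*-8^i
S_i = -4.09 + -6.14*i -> [-4.09, -10.23, -16.37, -22.51, -28.65]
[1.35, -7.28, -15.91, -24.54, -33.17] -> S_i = 1.35 + -8.63*i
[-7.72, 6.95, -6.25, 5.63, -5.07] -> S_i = -7.72*(-0.90)^i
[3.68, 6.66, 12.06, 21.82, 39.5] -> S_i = 3.68*1.81^i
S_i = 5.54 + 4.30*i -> [5.54, 9.84, 14.14, 18.44, 22.74]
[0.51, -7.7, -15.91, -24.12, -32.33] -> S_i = 0.51 + -8.21*i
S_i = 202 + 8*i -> [202, 210, 218, 226, 234]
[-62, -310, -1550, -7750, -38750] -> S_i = -62*5^i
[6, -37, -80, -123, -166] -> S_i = 6 + -43*i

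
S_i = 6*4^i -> [6, 24, 96, 384, 1536]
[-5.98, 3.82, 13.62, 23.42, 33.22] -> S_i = -5.98 + 9.80*i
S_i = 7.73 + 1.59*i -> [7.73, 9.32, 10.91, 12.5, 14.09]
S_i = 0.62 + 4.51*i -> [0.62, 5.13, 9.64, 14.15, 18.66]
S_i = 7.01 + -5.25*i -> [7.01, 1.76, -3.49, -8.74, -13.99]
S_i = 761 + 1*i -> [761, 762, 763, 764, 765]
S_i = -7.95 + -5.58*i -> [-7.95, -13.53, -19.11, -24.69, -30.27]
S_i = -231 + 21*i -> [-231, -210, -189, -168, -147]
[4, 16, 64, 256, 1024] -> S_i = 4*4^i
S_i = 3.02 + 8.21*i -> [3.02, 11.23, 19.44, 27.65, 35.86]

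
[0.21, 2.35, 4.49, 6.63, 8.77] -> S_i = 0.21 + 2.14*i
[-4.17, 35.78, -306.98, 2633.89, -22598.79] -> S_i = -4.17*(-8.58)^i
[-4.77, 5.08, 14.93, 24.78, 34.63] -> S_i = -4.77 + 9.85*i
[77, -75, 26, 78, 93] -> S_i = Random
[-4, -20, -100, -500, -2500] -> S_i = -4*5^i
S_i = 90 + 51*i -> [90, 141, 192, 243, 294]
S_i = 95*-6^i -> [95, -570, 3420, -20520, 123120]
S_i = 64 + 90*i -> [64, 154, 244, 334, 424]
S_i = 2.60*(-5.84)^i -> [2.6, -15.18, 88.67, -517.86, 3024.3]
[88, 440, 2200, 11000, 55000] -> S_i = 88*5^i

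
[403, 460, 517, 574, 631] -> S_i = 403 + 57*i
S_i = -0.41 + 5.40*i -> [-0.41, 4.99, 10.39, 15.79, 21.19]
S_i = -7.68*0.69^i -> [-7.68, -5.3, -3.66, -2.52, -1.74]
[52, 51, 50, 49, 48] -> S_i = 52 + -1*i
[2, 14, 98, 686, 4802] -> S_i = 2*7^i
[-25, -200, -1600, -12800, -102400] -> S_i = -25*8^i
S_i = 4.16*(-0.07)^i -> [4.16, -0.29, 0.02, -0.0, 0.0]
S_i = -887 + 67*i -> [-887, -820, -753, -686, -619]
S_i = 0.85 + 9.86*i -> [0.85, 10.71, 20.57, 30.43, 40.29]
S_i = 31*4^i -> [31, 124, 496, 1984, 7936]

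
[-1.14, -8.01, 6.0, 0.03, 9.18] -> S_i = Random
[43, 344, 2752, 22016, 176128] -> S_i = 43*8^i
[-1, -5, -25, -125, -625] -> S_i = -1*5^i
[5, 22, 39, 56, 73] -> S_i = 5 + 17*i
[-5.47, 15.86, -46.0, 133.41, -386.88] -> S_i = -5.47*(-2.90)^i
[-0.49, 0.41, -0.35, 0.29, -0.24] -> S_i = -0.49*(-0.84)^i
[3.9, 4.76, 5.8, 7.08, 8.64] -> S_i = 3.90*1.22^i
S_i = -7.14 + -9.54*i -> [-7.14, -16.68, -26.22, -35.76, -45.3]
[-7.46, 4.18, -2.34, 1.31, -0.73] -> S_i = -7.46*(-0.56)^i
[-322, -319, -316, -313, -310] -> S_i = -322 + 3*i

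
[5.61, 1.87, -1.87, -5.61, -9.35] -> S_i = 5.61 + -3.74*i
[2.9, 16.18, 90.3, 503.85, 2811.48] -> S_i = 2.90*5.58^i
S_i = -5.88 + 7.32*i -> [-5.88, 1.44, 8.76, 16.08, 23.4]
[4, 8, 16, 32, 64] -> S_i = 4*2^i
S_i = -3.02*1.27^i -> [-3.02, -3.84, -4.87, -6.19, -7.86]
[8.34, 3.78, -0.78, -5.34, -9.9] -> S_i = 8.34 + -4.56*i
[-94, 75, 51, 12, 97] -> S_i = Random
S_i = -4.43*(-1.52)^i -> [-4.43, 6.73, -10.24, 15.56, -23.65]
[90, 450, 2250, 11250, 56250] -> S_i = 90*5^i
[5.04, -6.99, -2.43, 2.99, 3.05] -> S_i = Random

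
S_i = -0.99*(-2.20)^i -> [-0.99, 2.18, -4.79, 10.54, -23.19]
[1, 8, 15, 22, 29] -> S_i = 1 + 7*i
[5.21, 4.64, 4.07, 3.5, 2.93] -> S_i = 5.21 + -0.57*i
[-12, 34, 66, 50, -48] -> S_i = Random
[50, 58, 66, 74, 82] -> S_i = 50 + 8*i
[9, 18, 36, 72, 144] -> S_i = 9*2^i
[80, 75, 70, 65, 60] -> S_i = 80 + -5*i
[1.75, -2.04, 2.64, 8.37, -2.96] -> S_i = Random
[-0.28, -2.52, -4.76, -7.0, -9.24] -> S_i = -0.28 + -2.24*i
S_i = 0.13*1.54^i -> [0.13, 0.2, 0.31, 0.47, 0.73]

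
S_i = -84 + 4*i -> [-84, -80, -76, -72, -68]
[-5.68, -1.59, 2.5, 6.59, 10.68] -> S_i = -5.68 + 4.09*i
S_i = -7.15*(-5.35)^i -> [-7.15, 38.25, -204.65, 1094.88, -5857.62]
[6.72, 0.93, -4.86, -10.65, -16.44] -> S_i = 6.72 + -5.79*i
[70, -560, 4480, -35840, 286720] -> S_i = 70*-8^i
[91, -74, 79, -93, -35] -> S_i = Random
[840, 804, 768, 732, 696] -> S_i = 840 + -36*i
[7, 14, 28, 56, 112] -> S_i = 7*2^i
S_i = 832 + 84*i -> [832, 916, 1000, 1084, 1168]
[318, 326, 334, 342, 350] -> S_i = 318 + 8*i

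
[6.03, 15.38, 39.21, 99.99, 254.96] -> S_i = 6.03*2.55^i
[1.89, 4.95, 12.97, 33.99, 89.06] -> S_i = 1.89*2.62^i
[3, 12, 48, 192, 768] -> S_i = 3*4^i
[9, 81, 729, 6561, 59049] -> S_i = 9*9^i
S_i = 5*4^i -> [5, 20, 80, 320, 1280]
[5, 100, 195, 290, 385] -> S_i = 5 + 95*i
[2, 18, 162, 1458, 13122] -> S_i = 2*9^i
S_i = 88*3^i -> [88, 264, 792, 2376, 7128]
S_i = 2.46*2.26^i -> [2.46, 5.56, 12.56, 28.4, 64.18]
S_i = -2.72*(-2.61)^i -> [-2.72, 7.1, -18.53, 48.36, -126.22]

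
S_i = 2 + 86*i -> [2, 88, 174, 260, 346]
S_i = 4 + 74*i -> [4, 78, 152, 226, 300]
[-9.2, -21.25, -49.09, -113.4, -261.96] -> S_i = -9.20*2.31^i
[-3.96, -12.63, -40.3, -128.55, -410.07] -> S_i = -3.96*3.19^i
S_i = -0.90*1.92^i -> [-0.9, -1.73, -3.32, -6.37, -12.23]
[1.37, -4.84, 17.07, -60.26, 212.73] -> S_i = 1.37*(-3.53)^i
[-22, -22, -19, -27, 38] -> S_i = Random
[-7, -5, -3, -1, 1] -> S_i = -7 + 2*i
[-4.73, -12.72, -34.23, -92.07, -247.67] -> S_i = -4.73*2.69^i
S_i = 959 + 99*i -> [959, 1058, 1157, 1256, 1355]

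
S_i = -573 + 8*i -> [-573, -565, -557, -549, -541]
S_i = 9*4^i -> [9, 36, 144, 576, 2304]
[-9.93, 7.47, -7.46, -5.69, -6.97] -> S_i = Random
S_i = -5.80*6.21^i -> [-5.8, -36.02, -223.67, -1389.0, -8625.7]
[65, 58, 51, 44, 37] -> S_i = 65 + -7*i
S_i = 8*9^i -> [8, 72, 648, 5832, 52488]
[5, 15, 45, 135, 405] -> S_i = 5*3^i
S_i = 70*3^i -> [70, 210, 630, 1890, 5670]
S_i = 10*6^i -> [10, 60, 360, 2160, 12960]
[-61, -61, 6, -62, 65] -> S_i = Random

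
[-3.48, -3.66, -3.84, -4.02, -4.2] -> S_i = -3.48 + -0.18*i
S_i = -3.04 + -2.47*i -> [-3.04, -5.51, -7.98, -10.45, -12.92]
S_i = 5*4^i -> [5, 20, 80, 320, 1280]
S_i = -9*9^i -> [-9, -81, -729, -6561, -59049]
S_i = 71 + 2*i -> [71, 73, 75, 77, 79]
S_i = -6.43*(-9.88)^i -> [-6.43, 63.53, -627.66, 6201.29, -61268.71]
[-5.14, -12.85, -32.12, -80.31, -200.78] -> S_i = -5.14*2.50^i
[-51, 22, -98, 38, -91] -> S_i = Random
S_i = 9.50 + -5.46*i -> [9.5, 4.04, -1.42, -6.88, -12.34]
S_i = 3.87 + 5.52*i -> [3.87, 9.39, 14.91, 20.43, 25.95]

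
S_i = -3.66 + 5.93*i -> [-3.66, 2.27, 8.2, 14.13, 20.06]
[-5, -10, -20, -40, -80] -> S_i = -5*2^i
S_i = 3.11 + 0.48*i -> [3.11, 3.59, 4.07, 4.55, 5.03]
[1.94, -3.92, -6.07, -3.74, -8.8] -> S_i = Random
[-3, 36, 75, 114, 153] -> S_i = -3 + 39*i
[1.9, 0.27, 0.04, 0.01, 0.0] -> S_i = 1.90*0.14^i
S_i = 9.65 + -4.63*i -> [9.65, 5.02, 0.39, -4.24, -8.87]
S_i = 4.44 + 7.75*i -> [4.44, 12.19, 19.94, 27.69, 35.44]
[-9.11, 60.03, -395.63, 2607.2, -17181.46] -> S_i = -9.11*(-6.59)^i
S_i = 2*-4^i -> [2, -8, 32, -128, 512]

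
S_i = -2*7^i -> [-2, -14, -98, -686, -4802]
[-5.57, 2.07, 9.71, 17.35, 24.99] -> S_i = -5.57 + 7.64*i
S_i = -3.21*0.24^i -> [-3.21, -0.77, -0.18, -0.04, -0.01]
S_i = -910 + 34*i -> [-910, -876, -842, -808, -774]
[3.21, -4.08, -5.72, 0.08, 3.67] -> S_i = Random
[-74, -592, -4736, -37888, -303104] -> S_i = -74*8^i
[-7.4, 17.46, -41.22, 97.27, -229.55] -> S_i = -7.40*(-2.36)^i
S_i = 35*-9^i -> [35, -315, 2835, -25515, 229635]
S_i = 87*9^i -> [87, 783, 7047, 63423, 570807]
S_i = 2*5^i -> [2, 10, 50, 250, 1250]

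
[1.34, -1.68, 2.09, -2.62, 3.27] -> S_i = 1.34*(-1.25)^i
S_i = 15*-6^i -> [15, -90, 540, -3240, 19440]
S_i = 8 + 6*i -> [8, 14, 20, 26, 32]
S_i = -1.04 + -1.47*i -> [-1.04, -2.51, -3.98, -5.45, -6.92]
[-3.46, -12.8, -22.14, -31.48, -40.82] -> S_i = -3.46 + -9.34*i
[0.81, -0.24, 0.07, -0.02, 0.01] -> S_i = 0.81*(-0.30)^i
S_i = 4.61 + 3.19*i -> [4.61, 7.8, 10.99, 14.18, 17.37]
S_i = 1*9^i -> [1, 9, 81, 729, 6561]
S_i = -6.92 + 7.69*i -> [-6.92, 0.77, 8.46, 16.15, 23.84]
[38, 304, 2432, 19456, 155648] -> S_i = 38*8^i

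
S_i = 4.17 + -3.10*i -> [4.17, 1.07, -2.03, -5.13, -8.23]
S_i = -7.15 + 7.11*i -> [-7.15, -0.04, 7.07, 14.18, 21.29]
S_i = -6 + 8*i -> [-6, 2, 10, 18, 26]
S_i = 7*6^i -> [7, 42, 252, 1512, 9072]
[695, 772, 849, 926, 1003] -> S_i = 695 + 77*i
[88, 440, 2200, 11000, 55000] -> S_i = 88*5^i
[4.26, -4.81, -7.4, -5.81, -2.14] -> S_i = Random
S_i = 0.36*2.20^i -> [0.36, 0.79, 1.74, 3.83, 8.43]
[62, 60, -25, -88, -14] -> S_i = Random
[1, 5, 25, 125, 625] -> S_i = 1*5^i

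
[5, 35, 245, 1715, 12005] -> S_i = 5*7^i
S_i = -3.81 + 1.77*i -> [-3.81, -2.04, -0.27, 1.5, 3.27]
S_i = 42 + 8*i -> [42, 50, 58, 66, 74]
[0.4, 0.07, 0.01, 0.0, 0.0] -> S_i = 0.40*0.18^i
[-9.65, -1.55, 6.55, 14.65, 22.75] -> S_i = -9.65 + 8.10*i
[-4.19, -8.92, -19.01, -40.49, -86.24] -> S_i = -4.19*2.13^i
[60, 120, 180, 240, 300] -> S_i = 60 + 60*i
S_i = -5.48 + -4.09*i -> [-5.48, -9.57, -13.66, -17.75, -21.84]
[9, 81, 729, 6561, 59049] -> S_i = 9*9^i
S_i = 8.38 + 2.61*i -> [8.38, 10.99, 13.6, 16.21, 18.82]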